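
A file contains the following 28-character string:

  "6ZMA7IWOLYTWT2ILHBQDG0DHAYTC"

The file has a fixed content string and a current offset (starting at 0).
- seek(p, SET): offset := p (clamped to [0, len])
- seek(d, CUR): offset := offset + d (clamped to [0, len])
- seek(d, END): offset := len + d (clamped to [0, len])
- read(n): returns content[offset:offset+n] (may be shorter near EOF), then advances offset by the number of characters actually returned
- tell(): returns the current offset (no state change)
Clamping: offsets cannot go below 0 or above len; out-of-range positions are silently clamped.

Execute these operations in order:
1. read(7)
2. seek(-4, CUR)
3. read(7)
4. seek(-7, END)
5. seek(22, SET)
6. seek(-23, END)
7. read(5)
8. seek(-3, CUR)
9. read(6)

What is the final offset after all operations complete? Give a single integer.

Answer: 13

Derivation:
After 1 (read(7)): returned '6ZMA7IW', offset=7
After 2 (seek(-4, CUR)): offset=3
After 3 (read(7)): returned 'A7IWOLY', offset=10
After 4 (seek(-7, END)): offset=21
After 5 (seek(22, SET)): offset=22
After 6 (seek(-23, END)): offset=5
After 7 (read(5)): returned 'IWOLY', offset=10
After 8 (seek(-3, CUR)): offset=7
After 9 (read(6)): returned 'OLYTWT', offset=13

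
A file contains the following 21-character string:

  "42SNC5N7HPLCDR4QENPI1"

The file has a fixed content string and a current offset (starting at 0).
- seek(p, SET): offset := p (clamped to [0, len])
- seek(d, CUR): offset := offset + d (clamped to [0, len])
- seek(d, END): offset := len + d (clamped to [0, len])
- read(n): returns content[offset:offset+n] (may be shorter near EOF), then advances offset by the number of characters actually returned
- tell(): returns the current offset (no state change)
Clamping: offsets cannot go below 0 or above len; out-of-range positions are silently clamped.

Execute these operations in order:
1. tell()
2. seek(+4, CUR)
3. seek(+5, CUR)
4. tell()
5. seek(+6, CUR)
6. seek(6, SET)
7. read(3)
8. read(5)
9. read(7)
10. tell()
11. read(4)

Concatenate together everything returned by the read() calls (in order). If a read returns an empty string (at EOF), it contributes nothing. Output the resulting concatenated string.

Answer: N7HPLCDR4QENPI1

Derivation:
After 1 (tell()): offset=0
After 2 (seek(+4, CUR)): offset=4
After 3 (seek(+5, CUR)): offset=9
After 4 (tell()): offset=9
After 5 (seek(+6, CUR)): offset=15
After 6 (seek(6, SET)): offset=6
After 7 (read(3)): returned 'N7H', offset=9
After 8 (read(5)): returned 'PLCDR', offset=14
After 9 (read(7)): returned '4QENPI1', offset=21
After 10 (tell()): offset=21
After 11 (read(4)): returned '', offset=21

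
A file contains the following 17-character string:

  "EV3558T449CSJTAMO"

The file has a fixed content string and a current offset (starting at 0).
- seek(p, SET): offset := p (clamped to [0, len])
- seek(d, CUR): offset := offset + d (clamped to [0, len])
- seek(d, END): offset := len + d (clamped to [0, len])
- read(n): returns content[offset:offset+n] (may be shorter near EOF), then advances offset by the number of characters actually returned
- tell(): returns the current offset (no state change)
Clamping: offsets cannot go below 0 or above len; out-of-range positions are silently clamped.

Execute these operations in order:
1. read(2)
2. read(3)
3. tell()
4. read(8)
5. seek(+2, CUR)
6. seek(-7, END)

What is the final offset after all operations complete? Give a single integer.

Answer: 10

Derivation:
After 1 (read(2)): returned 'EV', offset=2
After 2 (read(3)): returned '355', offset=5
After 3 (tell()): offset=5
After 4 (read(8)): returned '8T449CSJ', offset=13
After 5 (seek(+2, CUR)): offset=15
After 6 (seek(-7, END)): offset=10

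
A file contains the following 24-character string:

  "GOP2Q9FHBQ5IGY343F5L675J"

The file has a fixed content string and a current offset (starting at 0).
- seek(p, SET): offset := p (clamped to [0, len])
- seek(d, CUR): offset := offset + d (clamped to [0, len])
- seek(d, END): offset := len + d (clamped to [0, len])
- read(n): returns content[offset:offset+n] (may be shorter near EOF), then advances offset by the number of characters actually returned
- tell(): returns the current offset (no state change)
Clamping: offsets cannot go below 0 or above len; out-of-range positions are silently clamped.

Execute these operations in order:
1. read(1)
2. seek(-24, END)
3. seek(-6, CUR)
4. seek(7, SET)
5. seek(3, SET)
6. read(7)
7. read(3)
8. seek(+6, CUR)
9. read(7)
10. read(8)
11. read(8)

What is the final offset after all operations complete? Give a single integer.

Answer: 24

Derivation:
After 1 (read(1)): returned 'G', offset=1
After 2 (seek(-24, END)): offset=0
After 3 (seek(-6, CUR)): offset=0
After 4 (seek(7, SET)): offset=7
After 5 (seek(3, SET)): offset=3
After 6 (read(7)): returned '2Q9FHBQ', offset=10
After 7 (read(3)): returned '5IG', offset=13
After 8 (seek(+6, CUR)): offset=19
After 9 (read(7)): returned 'L675J', offset=24
After 10 (read(8)): returned '', offset=24
After 11 (read(8)): returned '', offset=24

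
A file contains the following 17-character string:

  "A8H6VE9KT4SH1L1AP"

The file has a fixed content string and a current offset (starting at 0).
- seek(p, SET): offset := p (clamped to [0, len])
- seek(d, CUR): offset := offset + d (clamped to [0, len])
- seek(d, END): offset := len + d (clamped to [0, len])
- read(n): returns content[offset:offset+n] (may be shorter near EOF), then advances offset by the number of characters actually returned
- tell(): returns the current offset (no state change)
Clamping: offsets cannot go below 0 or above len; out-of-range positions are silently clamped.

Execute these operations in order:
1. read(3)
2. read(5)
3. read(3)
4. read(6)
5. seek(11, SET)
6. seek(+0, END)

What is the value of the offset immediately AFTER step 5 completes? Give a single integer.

After 1 (read(3)): returned 'A8H', offset=3
After 2 (read(5)): returned '6VE9K', offset=8
After 3 (read(3)): returned 'T4S', offset=11
After 4 (read(6)): returned 'H1L1AP', offset=17
After 5 (seek(11, SET)): offset=11

Answer: 11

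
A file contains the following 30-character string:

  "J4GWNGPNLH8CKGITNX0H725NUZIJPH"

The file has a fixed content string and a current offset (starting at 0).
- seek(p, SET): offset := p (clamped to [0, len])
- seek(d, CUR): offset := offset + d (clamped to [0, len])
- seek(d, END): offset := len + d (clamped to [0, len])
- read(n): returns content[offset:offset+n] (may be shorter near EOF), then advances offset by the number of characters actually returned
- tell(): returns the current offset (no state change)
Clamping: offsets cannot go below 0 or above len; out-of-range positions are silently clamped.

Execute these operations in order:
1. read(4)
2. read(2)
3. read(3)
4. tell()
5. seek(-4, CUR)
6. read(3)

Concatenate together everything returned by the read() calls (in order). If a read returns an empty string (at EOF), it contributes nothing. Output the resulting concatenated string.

Answer: J4GWNGPNLGPN

Derivation:
After 1 (read(4)): returned 'J4GW', offset=4
After 2 (read(2)): returned 'NG', offset=6
After 3 (read(3)): returned 'PNL', offset=9
After 4 (tell()): offset=9
After 5 (seek(-4, CUR)): offset=5
After 6 (read(3)): returned 'GPN', offset=8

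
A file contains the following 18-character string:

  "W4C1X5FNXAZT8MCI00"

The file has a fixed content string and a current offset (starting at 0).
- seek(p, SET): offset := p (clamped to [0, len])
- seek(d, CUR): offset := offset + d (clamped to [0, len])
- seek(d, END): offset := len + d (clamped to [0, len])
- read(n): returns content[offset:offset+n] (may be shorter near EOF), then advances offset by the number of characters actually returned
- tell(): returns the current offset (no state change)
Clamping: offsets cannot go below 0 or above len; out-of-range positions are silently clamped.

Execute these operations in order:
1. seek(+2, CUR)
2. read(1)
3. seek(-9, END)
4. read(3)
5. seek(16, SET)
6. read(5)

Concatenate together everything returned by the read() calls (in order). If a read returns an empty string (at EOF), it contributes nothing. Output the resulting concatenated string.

Answer: CAZT00

Derivation:
After 1 (seek(+2, CUR)): offset=2
After 2 (read(1)): returned 'C', offset=3
After 3 (seek(-9, END)): offset=9
After 4 (read(3)): returned 'AZT', offset=12
After 5 (seek(16, SET)): offset=16
After 6 (read(5)): returned '00', offset=18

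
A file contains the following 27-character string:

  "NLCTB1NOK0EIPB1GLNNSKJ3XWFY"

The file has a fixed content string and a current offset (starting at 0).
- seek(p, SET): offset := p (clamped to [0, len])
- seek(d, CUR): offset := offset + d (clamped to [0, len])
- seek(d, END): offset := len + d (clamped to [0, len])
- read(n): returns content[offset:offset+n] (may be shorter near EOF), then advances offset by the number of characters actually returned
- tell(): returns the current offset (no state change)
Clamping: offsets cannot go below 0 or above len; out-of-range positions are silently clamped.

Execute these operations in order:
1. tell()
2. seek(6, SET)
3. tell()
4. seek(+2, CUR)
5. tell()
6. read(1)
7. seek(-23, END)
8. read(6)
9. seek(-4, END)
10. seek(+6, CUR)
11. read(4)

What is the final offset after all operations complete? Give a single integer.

Answer: 27

Derivation:
After 1 (tell()): offset=0
After 2 (seek(6, SET)): offset=6
After 3 (tell()): offset=6
After 4 (seek(+2, CUR)): offset=8
After 5 (tell()): offset=8
After 6 (read(1)): returned 'K', offset=9
After 7 (seek(-23, END)): offset=4
After 8 (read(6)): returned 'B1NOK0', offset=10
After 9 (seek(-4, END)): offset=23
After 10 (seek(+6, CUR)): offset=27
After 11 (read(4)): returned '', offset=27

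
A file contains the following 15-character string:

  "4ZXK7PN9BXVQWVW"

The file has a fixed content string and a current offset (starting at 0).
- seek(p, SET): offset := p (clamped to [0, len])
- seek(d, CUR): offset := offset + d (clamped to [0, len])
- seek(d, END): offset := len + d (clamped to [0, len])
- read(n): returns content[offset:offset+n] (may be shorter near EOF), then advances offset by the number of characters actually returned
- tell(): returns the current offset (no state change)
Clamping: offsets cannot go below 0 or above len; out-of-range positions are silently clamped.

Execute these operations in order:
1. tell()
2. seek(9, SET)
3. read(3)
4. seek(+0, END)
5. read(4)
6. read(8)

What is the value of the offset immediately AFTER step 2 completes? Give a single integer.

After 1 (tell()): offset=0
After 2 (seek(9, SET)): offset=9

Answer: 9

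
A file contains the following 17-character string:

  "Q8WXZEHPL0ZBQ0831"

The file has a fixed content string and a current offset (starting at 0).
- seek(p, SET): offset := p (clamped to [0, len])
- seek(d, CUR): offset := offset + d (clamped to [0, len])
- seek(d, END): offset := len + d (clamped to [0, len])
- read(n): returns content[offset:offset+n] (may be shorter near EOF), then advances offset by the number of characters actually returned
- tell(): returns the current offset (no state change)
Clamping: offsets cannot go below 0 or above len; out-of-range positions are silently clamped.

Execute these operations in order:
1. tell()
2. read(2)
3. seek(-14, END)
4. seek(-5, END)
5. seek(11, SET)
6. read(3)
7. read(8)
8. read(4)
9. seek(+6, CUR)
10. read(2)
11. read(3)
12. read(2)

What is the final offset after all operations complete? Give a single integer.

After 1 (tell()): offset=0
After 2 (read(2)): returned 'Q8', offset=2
After 3 (seek(-14, END)): offset=3
After 4 (seek(-5, END)): offset=12
After 5 (seek(11, SET)): offset=11
After 6 (read(3)): returned 'BQ0', offset=14
After 7 (read(8)): returned '831', offset=17
After 8 (read(4)): returned '', offset=17
After 9 (seek(+6, CUR)): offset=17
After 10 (read(2)): returned '', offset=17
After 11 (read(3)): returned '', offset=17
After 12 (read(2)): returned '', offset=17

Answer: 17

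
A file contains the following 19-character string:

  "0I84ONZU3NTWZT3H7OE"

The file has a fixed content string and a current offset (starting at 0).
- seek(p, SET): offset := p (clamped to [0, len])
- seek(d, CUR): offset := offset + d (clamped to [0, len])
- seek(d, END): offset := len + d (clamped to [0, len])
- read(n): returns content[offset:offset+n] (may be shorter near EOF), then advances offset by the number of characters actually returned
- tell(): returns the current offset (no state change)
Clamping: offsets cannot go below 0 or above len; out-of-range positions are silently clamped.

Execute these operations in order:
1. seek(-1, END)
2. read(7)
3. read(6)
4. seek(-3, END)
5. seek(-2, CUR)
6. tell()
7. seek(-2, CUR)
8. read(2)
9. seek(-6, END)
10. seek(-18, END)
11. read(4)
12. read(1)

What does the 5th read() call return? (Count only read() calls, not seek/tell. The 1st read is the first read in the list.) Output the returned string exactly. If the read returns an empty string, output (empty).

Answer: N

Derivation:
After 1 (seek(-1, END)): offset=18
After 2 (read(7)): returned 'E', offset=19
After 3 (read(6)): returned '', offset=19
After 4 (seek(-3, END)): offset=16
After 5 (seek(-2, CUR)): offset=14
After 6 (tell()): offset=14
After 7 (seek(-2, CUR)): offset=12
After 8 (read(2)): returned 'ZT', offset=14
After 9 (seek(-6, END)): offset=13
After 10 (seek(-18, END)): offset=1
After 11 (read(4)): returned 'I84O', offset=5
After 12 (read(1)): returned 'N', offset=6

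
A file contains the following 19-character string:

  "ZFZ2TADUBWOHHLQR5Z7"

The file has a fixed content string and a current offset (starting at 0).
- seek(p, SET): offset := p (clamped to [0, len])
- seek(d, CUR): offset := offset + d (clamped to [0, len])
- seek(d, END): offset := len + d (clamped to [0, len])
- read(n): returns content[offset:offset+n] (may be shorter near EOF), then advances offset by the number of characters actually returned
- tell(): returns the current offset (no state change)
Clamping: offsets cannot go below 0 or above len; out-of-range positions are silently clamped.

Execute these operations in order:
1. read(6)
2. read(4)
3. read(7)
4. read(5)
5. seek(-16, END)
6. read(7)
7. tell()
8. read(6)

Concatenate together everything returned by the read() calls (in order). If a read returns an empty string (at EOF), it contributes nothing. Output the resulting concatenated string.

After 1 (read(6)): returned 'ZFZ2TA', offset=6
After 2 (read(4)): returned 'DUBW', offset=10
After 3 (read(7)): returned 'OHHLQR5', offset=17
After 4 (read(5)): returned 'Z7', offset=19
After 5 (seek(-16, END)): offset=3
After 6 (read(7)): returned '2TADUBW', offset=10
After 7 (tell()): offset=10
After 8 (read(6)): returned 'OHHLQR', offset=16

Answer: ZFZ2TADUBWOHHLQR5Z72TADUBWOHHLQR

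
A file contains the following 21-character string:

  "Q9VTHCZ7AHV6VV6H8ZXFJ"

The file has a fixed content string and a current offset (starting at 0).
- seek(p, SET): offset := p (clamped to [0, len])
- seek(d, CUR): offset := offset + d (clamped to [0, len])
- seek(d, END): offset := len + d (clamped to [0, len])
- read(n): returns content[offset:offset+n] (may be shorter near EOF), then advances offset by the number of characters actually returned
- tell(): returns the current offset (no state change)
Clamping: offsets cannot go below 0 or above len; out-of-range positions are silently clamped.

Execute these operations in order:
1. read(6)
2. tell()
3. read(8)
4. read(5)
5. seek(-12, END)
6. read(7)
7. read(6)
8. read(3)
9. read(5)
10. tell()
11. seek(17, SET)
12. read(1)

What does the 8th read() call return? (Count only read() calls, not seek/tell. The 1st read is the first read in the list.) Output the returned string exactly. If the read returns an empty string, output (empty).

Answer: Z

Derivation:
After 1 (read(6)): returned 'Q9VTHC', offset=6
After 2 (tell()): offset=6
After 3 (read(8)): returned 'Z7AHV6VV', offset=14
After 4 (read(5)): returned '6H8ZX', offset=19
After 5 (seek(-12, END)): offset=9
After 6 (read(7)): returned 'HV6VV6H', offset=16
After 7 (read(6)): returned '8ZXFJ', offset=21
After 8 (read(3)): returned '', offset=21
After 9 (read(5)): returned '', offset=21
After 10 (tell()): offset=21
After 11 (seek(17, SET)): offset=17
After 12 (read(1)): returned 'Z', offset=18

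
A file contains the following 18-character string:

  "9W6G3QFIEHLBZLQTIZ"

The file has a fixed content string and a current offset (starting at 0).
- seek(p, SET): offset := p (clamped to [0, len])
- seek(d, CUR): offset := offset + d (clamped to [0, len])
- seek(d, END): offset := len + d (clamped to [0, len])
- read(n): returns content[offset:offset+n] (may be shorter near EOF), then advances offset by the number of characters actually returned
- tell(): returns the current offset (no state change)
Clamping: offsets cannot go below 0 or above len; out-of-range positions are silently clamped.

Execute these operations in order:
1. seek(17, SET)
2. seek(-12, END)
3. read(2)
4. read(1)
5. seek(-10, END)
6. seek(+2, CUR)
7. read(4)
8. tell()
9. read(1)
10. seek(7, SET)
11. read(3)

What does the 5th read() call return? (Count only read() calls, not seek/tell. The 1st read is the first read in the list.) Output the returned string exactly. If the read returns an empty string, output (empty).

Answer: IEH

Derivation:
After 1 (seek(17, SET)): offset=17
After 2 (seek(-12, END)): offset=6
After 3 (read(2)): returned 'FI', offset=8
After 4 (read(1)): returned 'E', offset=9
After 5 (seek(-10, END)): offset=8
After 6 (seek(+2, CUR)): offset=10
After 7 (read(4)): returned 'LBZL', offset=14
After 8 (tell()): offset=14
After 9 (read(1)): returned 'Q', offset=15
After 10 (seek(7, SET)): offset=7
After 11 (read(3)): returned 'IEH', offset=10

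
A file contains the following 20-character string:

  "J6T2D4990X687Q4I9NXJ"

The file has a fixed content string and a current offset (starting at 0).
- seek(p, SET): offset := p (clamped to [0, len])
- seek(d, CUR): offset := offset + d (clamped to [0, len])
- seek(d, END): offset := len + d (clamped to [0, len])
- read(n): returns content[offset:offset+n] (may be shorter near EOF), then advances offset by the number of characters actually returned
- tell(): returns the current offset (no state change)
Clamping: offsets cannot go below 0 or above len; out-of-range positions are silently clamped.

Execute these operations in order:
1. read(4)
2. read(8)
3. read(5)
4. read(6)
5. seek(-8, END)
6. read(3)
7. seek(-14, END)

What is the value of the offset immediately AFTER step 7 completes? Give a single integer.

After 1 (read(4)): returned 'J6T2', offset=4
After 2 (read(8)): returned 'D4990X68', offset=12
After 3 (read(5)): returned '7Q4I9', offset=17
After 4 (read(6)): returned 'NXJ', offset=20
After 5 (seek(-8, END)): offset=12
After 6 (read(3)): returned '7Q4', offset=15
After 7 (seek(-14, END)): offset=6

Answer: 6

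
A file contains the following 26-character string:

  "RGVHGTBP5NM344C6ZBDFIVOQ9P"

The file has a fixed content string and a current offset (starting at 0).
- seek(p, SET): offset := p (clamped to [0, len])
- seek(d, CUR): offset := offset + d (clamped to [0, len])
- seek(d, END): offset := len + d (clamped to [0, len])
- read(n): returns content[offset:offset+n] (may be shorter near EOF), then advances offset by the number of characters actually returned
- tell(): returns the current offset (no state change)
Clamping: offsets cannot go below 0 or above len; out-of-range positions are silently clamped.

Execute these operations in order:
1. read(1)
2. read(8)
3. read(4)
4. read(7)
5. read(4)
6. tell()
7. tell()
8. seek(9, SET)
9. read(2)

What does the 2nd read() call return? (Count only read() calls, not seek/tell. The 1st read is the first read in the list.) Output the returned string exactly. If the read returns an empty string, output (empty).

After 1 (read(1)): returned 'R', offset=1
After 2 (read(8)): returned 'GVHGTBP5', offset=9
After 3 (read(4)): returned 'NM34', offset=13
After 4 (read(7)): returned '4C6ZBDF', offset=20
After 5 (read(4)): returned 'IVOQ', offset=24
After 6 (tell()): offset=24
After 7 (tell()): offset=24
After 8 (seek(9, SET)): offset=9
After 9 (read(2)): returned 'NM', offset=11

Answer: GVHGTBP5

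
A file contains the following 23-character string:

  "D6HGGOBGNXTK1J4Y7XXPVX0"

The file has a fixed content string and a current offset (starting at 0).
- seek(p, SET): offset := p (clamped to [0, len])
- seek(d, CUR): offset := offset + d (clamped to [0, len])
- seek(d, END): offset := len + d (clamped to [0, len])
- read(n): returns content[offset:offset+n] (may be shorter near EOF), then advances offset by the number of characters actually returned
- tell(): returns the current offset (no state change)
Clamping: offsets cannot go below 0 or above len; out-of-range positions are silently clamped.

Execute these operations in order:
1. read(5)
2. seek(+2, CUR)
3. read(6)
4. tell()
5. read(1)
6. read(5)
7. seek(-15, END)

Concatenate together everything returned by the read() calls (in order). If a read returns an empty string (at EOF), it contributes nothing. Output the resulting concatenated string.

Answer: D6HGGGNXTK1J4Y7XX

Derivation:
After 1 (read(5)): returned 'D6HGG', offset=5
After 2 (seek(+2, CUR)): offset=7
After 3 (read(6)): returned 'GNXTK1', offset=13
After 4 (tell()): offset=13
After 5 (read(1)): returned 'J', offset=14
After 6 (read(5)): returned '4Y7XX', offset=19
After 7 (seek(-15, END)): offset=8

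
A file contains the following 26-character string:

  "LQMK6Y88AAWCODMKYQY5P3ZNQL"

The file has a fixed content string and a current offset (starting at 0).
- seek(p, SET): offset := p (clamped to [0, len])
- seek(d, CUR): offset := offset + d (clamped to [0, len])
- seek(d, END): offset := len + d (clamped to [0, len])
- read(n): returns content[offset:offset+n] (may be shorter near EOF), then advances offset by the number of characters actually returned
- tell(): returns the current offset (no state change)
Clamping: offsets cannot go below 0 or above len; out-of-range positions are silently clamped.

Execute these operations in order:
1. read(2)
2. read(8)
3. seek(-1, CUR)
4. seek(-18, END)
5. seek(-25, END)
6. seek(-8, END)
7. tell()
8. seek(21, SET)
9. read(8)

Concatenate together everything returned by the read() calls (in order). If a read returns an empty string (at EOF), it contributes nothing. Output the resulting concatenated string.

Answer: LQMK6Y88AA3ZNQL

Derivation:
After 1 (read(2)): returned 'LQ', offset=2
After 2 (read(8)): returned 'MK6Y88AA', offset=10
After 3 (seek(-1, CUR)): offset=9
After 4 (seek(-18, END)): offset=8
After 5 (seek(-25, END)): offset=1
After 6 (seek(-8, END)): offset=18
After 7 (tell()): offset=18
After 8 (seek(21, SET)): offset=21
After 9 (read(8)): returned '3ZNQL', offset=26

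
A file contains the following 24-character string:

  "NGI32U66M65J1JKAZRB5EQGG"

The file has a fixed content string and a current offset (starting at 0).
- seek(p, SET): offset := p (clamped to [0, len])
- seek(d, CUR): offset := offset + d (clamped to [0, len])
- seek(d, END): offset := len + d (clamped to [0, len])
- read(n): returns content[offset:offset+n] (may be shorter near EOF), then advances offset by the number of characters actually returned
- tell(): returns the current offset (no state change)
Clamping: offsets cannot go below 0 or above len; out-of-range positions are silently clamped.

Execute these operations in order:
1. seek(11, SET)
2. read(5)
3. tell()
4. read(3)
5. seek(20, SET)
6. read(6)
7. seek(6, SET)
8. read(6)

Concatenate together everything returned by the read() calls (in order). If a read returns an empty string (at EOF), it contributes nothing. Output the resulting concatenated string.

Answer: J1JKAZRBEQGG66M65J

Derivation:
After 1 (seek(11, SET)): offset=11
After 2 (read(5)): returned 'J1JKA', offset=16
After 3 (tell()): offset=16
After 4 (read(3)): returned 'ZRB', offset=19
After 5 (seek(20, SET)): offset=20
After 6 (read(6)): returned 'EQGG', offset=24
After 7 (seek(6, SET)): offset=6
After 8 (read(6)): returned '66M65J', offset=12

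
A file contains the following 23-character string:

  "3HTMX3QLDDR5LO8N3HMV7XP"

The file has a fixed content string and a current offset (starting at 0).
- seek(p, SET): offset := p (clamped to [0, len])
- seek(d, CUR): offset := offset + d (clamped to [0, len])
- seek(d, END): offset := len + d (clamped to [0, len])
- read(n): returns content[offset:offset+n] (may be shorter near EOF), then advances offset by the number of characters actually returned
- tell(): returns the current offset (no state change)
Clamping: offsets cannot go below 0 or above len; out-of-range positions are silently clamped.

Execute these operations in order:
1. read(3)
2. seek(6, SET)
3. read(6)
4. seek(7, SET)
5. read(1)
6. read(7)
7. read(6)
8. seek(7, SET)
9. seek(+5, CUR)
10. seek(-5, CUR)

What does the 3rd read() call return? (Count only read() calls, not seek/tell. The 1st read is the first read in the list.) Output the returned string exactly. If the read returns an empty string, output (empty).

Answer: L

Derivation:
After 1 (read(3)): returned '3HT', offset=3
After 2 (seek(6, SET)): offset=6
After 3 (read(6)): returned 'QLDDR5', offset=12
After 4 (seek(7, SET)): offset=7
After 5 (read(1)): returned 'L', offset=8
After 6 (read(7)): returned 'DDR5LO8', offset=15
After 7 (read(6)): returned 'N3HMV7', offset=21
After 8 (seek(7, SET)): offset=7
After 9 (seek(+5, CUR)): offset=12
After 10 (seek(-5, CUR)): offset=7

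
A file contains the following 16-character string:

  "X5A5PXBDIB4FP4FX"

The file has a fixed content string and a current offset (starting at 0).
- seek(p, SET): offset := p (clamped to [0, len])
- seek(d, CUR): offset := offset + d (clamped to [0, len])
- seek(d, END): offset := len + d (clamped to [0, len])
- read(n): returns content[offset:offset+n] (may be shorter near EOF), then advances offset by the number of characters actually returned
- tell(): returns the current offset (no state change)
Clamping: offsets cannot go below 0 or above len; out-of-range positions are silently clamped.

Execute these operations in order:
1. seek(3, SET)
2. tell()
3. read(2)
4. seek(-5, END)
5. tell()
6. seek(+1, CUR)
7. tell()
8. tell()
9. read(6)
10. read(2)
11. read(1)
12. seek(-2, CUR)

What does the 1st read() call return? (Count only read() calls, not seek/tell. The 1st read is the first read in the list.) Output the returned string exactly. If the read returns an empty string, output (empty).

Answer: 5P

Derivation:
After 1 (seek(3, SET)): offset=3
After 2 (tell()): offset=3
After 3 (read(2)): returned '5P', offset=5
After 4 (seek(-5, END)): offset=11
After 5 (tell()): offset=11
After 6 (seek(+1, CUR)): offset=12
After 7 (tell()): offset=12
After 8 (tell()): offset=12
After 9 (read(6)): returned 'P4FX', offset=16
After 10 (read(2)): returned '', offset=16
After 11 (read(1)): returned '', offset=16
After 12 (seek(-2, CUR)): offset=14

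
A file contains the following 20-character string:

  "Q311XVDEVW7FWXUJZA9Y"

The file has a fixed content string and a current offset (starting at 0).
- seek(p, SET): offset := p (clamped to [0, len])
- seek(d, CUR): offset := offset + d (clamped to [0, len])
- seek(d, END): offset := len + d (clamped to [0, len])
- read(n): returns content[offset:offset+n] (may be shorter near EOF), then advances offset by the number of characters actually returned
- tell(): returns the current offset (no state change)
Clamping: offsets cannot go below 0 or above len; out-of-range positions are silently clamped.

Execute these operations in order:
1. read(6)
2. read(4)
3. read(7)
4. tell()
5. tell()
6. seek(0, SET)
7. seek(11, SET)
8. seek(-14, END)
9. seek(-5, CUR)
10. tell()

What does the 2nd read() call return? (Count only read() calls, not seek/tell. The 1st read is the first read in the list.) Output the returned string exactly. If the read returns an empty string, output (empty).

After 1 (read(6)): returned 'Q311XV', offset=6
After 2 (read(4)): returned 'DEVW', offset=10
After 3 (read(7)): returned '7FWXUJZ', offset=17
After 4 (tell()): offset=17
After 5 (tell()): offset=17
After 6 (seek(0, SET)): offset=0
After 7 (seek(11, SET)): offset=11
After 8 (seek(-14, END)): offset=6
After 9 (seek(-5, CUR)): offset=1
After 10 (tell()): offset=1

Answer: DEVW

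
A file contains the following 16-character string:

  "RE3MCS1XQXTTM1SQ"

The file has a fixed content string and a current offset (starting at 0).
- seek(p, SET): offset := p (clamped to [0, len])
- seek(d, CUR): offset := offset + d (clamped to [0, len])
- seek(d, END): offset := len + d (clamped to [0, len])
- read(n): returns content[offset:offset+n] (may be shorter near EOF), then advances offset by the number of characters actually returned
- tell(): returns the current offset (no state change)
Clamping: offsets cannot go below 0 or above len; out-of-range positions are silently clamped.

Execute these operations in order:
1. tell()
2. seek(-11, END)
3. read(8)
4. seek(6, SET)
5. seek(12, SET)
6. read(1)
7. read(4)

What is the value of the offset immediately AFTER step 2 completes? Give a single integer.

Answer: 5

Derivation:
After 1 (tell()): offset=0
After 2 (seek(-11, END)): offset=5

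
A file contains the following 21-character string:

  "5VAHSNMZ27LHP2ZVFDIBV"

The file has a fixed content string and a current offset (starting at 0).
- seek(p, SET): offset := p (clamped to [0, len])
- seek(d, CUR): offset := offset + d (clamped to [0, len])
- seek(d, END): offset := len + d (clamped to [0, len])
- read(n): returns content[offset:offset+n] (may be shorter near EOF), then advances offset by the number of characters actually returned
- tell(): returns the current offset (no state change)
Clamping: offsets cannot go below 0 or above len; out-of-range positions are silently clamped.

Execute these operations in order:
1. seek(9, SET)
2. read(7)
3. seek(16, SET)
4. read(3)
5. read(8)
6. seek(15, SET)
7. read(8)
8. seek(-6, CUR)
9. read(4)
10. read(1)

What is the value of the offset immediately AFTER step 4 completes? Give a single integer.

Answer: 19

Derivation:
After 1 (seek(9, SET)): offset=9
After 2 (read(7)): returned '7LHP2ZV', offset=16
After 3 (seek(16, SET)): offset=16
After 4 (read(3)): returned 'FDI', offset=19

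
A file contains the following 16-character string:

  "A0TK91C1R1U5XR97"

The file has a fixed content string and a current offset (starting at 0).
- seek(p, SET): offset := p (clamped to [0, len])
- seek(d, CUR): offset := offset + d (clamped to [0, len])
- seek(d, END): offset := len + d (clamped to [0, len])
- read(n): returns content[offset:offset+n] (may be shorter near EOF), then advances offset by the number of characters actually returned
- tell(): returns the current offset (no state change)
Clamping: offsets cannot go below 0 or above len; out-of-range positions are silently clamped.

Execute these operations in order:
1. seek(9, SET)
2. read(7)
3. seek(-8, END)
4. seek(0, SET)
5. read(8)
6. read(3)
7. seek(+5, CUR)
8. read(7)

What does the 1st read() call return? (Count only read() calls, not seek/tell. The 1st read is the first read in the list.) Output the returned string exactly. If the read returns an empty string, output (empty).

After 1 (seek(9, SET)): offset=9
After 2 (read(7)): returned '1U5XR97', offset=16
After 3 (seek(-8, END)): offset=8
After 4 (seek(0, SET)): offset=0
After 5 (read(8)): returned 'A0TK91C1', offset=8
After 6 (read(3)): returned 'R1U', offset=11
After 7 (seek(+5, CUR)): offset=16
After 8 (read(7)): returned '', offset=16

Answer: 1U5XR97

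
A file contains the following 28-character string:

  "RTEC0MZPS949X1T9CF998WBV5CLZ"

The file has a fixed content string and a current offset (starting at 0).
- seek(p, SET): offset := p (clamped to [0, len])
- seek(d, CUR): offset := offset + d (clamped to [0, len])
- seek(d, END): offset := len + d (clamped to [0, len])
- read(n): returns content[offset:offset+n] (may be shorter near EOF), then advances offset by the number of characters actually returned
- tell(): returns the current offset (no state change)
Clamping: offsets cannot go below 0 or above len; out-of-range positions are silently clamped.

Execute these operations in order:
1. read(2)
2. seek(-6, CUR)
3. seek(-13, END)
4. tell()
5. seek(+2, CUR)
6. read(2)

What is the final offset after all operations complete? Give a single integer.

Answer: 19

Derivation:
After 1 (read(2)): returned 'RT', offset=2
After 2 (seek(-6, CUR)): offset=0
After 3 (seek(-13, END)): offset=15
After 4 (tell()): offset=15
After 5 (seek(+2, CUR)): offset=17
After 6 (read(2)): returned 'F9', offset=19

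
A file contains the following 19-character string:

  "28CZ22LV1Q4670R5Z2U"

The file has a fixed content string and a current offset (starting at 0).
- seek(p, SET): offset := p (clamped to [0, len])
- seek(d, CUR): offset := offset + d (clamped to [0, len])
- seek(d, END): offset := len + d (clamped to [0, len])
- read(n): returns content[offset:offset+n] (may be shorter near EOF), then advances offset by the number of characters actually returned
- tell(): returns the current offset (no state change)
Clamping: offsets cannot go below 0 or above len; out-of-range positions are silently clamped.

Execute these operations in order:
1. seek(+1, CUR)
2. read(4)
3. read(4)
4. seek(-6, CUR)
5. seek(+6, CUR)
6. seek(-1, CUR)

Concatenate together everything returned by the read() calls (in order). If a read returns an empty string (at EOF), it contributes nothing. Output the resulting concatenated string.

Answer: 8CZ22LV1

Derivation:
After 1 (seek(+1, CUR)): offset=1
After 2 (read(4)): returned '8CZ2', offset=5
After 3 (read(4)): returned '2LV1', offset=9
After 4 (seek(-6, CUR)): offset=3
After 5 (seek(+6, CUR)): offset=9
After 6 (seek(-1, CUR)): offset=8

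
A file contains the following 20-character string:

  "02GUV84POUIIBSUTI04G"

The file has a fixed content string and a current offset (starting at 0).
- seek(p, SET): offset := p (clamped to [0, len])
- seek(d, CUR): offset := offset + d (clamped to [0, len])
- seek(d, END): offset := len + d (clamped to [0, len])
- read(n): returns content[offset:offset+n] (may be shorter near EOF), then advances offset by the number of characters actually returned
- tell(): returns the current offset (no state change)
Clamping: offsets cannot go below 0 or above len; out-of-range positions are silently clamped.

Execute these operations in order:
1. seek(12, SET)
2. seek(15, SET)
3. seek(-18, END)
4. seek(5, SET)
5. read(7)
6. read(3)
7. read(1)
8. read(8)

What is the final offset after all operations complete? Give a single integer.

After 1 (seek(12, SET)): offset=12
After 2 (seek(15, SET)): offset=15
After 3 (seek(-18, END)): offset=2
After 4 (seek(5, SET)): offset=5
After 5 (read(7)): returned '84POUII', offset=12
After 6 (read(3)): returned 'BSU', offset=15
After 7 (read(1)): returned 'T', offset=16
After 8 (read(8)): returned 'I04G', offset=20

Answer: 20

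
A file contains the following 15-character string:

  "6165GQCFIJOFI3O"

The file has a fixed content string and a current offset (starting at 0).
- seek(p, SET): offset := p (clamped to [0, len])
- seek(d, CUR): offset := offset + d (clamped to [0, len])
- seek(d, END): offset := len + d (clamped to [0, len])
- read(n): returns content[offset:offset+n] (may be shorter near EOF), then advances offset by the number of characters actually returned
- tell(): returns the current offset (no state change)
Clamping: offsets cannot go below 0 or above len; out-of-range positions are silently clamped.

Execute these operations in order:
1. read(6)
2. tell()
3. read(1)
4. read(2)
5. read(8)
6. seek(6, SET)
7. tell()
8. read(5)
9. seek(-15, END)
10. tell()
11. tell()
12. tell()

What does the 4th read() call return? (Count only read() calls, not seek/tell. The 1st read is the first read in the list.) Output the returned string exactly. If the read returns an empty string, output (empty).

After 1 (read(6)): returned '6165GQ', offset=6
After 2 (tell()): offset=6
After 3 (read(1)): returned 'C', offset=7
After 4 (read(2)): returned 'FI', offset=9
After 5 (read(8)): returned 'JOFI3O', offset=15
After 6 (seek(6, SET)): offset=6
After 7 (tell()): offset=6
After 8 (read(5)): returned 'CFIJO', offset=11
After 9 (seek(-15, END)): offset=0
After 10 (tell()): offset=0
After 11 (tell()): offset=0
After 12 (tell()): offset=0

Answer: JOFI3O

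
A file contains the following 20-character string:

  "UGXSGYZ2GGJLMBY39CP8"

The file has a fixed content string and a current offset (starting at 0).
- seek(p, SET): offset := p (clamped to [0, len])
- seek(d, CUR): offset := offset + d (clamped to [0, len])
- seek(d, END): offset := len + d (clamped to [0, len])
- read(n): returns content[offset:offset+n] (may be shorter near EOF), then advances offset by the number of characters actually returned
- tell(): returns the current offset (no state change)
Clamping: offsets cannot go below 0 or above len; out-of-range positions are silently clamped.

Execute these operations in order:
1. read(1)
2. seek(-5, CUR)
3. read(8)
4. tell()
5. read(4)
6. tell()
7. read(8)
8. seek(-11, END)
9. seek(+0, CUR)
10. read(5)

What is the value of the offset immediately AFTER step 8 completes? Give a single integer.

After 1 (read(1)): returned 'U', offset=1
After 2 (seek(-5, CUR)): offset=0
After 3 (read(8)): returned 'UGXSGYZ2', offset=8
After 4 (tell()): offset=8
After 5 (read(4)): returned 'GGJL', offset=12
After 6 (tell()): offset=12
After 7 (read(8)): returned 'MBY39CP8', offset=20
After 8 (seek(-11, END)): offset=9

Answer: 9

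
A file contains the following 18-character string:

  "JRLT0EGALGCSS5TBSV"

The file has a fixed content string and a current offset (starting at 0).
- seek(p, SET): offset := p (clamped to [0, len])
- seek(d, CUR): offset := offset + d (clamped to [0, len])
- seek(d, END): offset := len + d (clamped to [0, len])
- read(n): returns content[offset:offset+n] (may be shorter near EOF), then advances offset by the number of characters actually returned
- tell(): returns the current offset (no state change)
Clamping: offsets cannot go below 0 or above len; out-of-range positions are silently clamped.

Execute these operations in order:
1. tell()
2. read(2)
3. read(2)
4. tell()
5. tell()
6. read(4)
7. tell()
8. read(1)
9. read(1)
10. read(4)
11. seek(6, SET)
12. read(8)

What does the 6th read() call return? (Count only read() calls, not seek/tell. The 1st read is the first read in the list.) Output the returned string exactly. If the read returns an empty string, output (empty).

After 1 (tell()): offset=0
After 2 (read(2)): returned 'JR', offset=2
After 3 (read(2)): returned 'LT', offset=4
After 4 (tell()): offset=4
After 5 (tell()): offset=4
After 6 (read(4)): returned '0EGA', offset=8
After 7 (tell()): offset=8
After 8 (read(1)): returned 'L', offset=9
After 9 (read(1)): returned 'G', offset=10
After 10 (read(4)): returned 'CSS5', offset=14
After 11 (seek(6, SET)): offset=6
After 12 (read(8)): returned 'GALGCSS5', offset=14

Answer: CSS5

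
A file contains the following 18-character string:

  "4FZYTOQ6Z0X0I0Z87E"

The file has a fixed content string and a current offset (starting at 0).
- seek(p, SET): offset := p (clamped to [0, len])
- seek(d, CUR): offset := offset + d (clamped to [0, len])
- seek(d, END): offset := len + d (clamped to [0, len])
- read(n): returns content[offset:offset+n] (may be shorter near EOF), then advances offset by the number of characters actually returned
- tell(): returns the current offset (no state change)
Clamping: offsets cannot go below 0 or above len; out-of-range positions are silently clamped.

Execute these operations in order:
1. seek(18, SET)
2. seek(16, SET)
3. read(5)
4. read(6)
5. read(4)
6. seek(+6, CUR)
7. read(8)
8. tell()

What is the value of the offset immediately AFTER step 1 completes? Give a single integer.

After 1 (seek(18, SET)): offset=18

Answer: 18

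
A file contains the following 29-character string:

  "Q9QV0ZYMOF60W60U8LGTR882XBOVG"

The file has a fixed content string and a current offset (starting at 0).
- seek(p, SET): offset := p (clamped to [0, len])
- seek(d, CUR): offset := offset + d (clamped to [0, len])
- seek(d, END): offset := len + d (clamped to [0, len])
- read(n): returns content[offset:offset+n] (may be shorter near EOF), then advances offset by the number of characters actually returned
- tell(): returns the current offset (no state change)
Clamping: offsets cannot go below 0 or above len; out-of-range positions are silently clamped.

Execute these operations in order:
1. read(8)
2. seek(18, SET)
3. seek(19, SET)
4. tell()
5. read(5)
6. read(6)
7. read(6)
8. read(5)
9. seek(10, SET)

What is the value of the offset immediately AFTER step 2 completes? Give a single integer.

Answer: 18

Derivation:
After 1 (read(8)): returned 'Q9QV0ZYM', offset=8
After 2 (seek(18, SET)): offset=18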